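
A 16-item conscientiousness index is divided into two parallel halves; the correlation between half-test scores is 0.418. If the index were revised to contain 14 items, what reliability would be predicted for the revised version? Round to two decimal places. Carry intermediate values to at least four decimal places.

0.56

Full-test reliability from the split-half r: r_full = 2(0.418)/(1 + 0.418) = 0.5896
Then adjust to 14 items: n = 14/16 = 0.8750
r_new = n·r_full / (1 + (n − 1)·r_full) = 0.5159 / 0.9263 ≈ 0.5569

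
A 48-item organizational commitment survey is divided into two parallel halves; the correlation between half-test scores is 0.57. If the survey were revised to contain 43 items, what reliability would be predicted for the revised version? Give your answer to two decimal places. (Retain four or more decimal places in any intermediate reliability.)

First correct the split-half correlation to full-test reliability: r_full = 2 × 0.57 / (1 + 0.57) ≈ 0.7261
Length factor from 48 to 43 items: n = 43/48 = 0.8958
r_new = n·r_full / (1 + (n − 1)·r_full) = 0.6504 / 0.9243 ≈ 0.7037

0.70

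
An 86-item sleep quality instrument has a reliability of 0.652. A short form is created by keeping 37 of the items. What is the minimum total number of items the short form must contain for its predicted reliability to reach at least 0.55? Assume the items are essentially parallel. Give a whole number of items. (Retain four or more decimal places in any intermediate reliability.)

57

Short-form reliability: n = 37/86 = 0.4302; r_37 = n·r/(1+(n−1)r) ≈ 0.4463
Length factor from the short form to reach 0.55: n' = 0.55(1 − 0.4463) / [0.4463(1 − 0.55)] ≈ 1.5163
Total items = 1.5163 × 37 = 56.10, rounded up to 57.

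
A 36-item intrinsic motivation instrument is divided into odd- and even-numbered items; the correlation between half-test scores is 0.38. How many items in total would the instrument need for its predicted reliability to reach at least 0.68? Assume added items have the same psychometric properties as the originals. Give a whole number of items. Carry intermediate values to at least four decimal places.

r_full = 2(0.38)/(1 + 0.38) = 0.5507
Solve Spearman-Brown for n: n = 0.68(1 − 0.5507) / [0.5507(1 − 0.68)] = 1.7337
Required items = 1.7337 × 36 = 62.41, so 63 items.

63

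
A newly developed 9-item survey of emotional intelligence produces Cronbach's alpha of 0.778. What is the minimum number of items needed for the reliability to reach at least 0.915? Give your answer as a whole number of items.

28

n = 0.915 × (1 − 0.778) / [ 0.778 × (1 − 0.915) ]
n = 0.203130 / 0.066130 ≈ 3.0717
3.0717 × 9 = 27.65 → 28 items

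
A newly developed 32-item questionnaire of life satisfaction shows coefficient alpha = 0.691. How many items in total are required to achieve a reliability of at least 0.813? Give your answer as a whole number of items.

n = 0.813 × (1 − 0.691) / [ 0.691 × (1 − 0.813) ]
n = 0.251217 / 0.129217 ≈ 1.9441
1.9441 × 32 = 62.21 → 63 items

63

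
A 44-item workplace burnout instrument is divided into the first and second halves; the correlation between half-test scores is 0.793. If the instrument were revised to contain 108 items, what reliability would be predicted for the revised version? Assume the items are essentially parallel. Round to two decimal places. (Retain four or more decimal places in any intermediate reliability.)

0.95

Spearman-Brown correction (n = 2): r_full = 2·0.793/(1 + 0.793) = 0.8846
Then adjust to 108 items: n = 108/44 = 2.4545
r_new = n·r_full / (1 + (n − 1)·r_full) = 2.1713 / 2.2867 ≈ 0.9495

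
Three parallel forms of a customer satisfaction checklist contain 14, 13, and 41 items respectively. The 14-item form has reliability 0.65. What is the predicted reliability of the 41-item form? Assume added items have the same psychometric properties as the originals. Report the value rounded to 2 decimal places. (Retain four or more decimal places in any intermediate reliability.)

The 13-item form is not needed; work directly from the 14-item form with n = 41/14 = 2.9286.
r_{41} = n·r / (1 + (n − 1)·r) = 1.9036 / 2.2536 ≈ 0.8447

0.84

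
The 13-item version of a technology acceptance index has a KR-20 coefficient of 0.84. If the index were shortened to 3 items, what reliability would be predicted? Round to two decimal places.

0.55

Length ratio n = 3/13 = 0.2308
r_new = (0.2308 × 0.84) / (1 + (0.2308 − 1) × 0.84)
r_new = 0.1939 / 0.3539 ≈ 0.5479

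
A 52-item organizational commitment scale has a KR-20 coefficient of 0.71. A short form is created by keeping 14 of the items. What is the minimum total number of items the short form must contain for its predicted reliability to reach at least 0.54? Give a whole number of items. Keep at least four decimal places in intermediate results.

25

Short-form reliability: n = 14/52 = 0.2692; r_14 = n·r/(1+(n−1)r) ≈ 0.3973
Length factor from the short form to reach 0.54: n' = 0.54(1 − 0.3973) / [0.3973(1 − 0.54)] ≈ 1.7808
Items = 1.7808 × 14 ≈ 24.93 → 25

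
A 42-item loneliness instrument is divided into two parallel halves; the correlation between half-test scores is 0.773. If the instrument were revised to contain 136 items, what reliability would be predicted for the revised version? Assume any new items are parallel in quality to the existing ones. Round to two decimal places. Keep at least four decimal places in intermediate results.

Spearman-Brown correction (n = 2): r_full = 2·0.773/(1 + 0.773) = 0.8720
Then adjust to 136 items: n = 136/42 = 3.2381
r_new = n·r_full / (1 + (n − 1)·r_full) = 2.8236 / 2.9516 ≈ 0.9566

0.96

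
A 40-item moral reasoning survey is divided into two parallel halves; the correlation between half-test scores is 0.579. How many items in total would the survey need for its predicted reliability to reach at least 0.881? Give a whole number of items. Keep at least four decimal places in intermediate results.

108

r_full = 2(0.579)/(1 + 0.579) = 0.7334
Solve Spearman-Brown for n: n = 0.881(1 − 0.7334) / [0.7334(1 − 0.881)] = 2.6912
Required items = 2.6912 × 40 = 107.65, so 108 items.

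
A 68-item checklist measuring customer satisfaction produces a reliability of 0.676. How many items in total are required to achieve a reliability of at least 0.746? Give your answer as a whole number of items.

n = 0.746(1 − 0.676) / [0.676(1 − 0.746)]
  = 0.241704 / 0.171704 = 1.4077
So the test needs 1.4077 × 68 ≈ 95.72 items; rounding up, 96.

96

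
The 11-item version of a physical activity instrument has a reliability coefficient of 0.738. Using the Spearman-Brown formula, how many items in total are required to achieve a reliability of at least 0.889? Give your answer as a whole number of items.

Rearranging the Spearman-Brown formula for n,
n = r*(1 − r) / [ r (1 − r*) ]
n = 0.889(1 − 0.738) / [0.738(1 − 0.889)]
n = 0.232918 / 0.081918 ≈ 2.8433
2.8433 × 11 = 31.28 → 32 items

32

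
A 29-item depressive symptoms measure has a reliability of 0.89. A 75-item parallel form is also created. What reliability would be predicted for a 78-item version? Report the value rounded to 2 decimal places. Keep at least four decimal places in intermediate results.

0.96

Only the ratio of lengths matters: n = 78/29 = 2.6897
r_{78} = n·r / (1 + (n − 1)·r) = 2.3938 / 2.5038 ≈ 0.9561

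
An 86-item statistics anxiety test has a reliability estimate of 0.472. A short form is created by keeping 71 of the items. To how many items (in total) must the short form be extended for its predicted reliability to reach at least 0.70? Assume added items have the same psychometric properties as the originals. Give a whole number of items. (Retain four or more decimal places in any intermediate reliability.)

Short-form reliability: n = 71/86 = 0.8256; r_71 = n·r/(1+(n−1)r) ≈ 0.4246
Then solve for n' with r_old = 0.4246, r_target = 0.70: n' = 0.70(1 − 0.4246)/[0.4246(1 − 0.70)] = 3.1620
Total items = 3.1620 × 71 = 224.50, rounded up to 225.

225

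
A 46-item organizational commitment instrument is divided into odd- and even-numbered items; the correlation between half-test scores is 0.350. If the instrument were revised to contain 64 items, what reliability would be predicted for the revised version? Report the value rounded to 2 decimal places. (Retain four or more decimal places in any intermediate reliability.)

Spearman-Brown correction (n = 2): r_full = 2·0.350/(1 + 0.350) = 0.5185
Then adjust to 64 items: n = 64/46 = 1.3913
r_new = n·r_full / (1 + (n − 1)·r_full) = 0.7214 / 1.2029 ≈ 0.5997

0.60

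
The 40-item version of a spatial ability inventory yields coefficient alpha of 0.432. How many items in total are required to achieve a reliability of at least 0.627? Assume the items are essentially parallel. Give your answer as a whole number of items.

Invert Spearman-Brown to solve for n:
n = r*(1 − r) / [ r (1 − r*) ]
n = 0.627 × (1 − 0.432) / [ 0.432 × (1 − 0.627) ]
  = 0.356136 / 0.161136 = 2.2102
So the test needs 2.2102 × 40 ≈ 88.41 items; rounding up, 89.

89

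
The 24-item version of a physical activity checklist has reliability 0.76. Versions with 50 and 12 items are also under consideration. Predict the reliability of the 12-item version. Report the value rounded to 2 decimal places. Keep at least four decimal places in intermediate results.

0.61

The 50-item form is not needed; work directly from the 24-item form with n = 12/24 = 0.5000.
r_{12} = n·r / (1 + (n − 1)·r) = 0.3800 / 0.6200 ≈ 0.6129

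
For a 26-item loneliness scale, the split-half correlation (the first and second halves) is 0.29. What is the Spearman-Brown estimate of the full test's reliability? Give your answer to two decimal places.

0.45

r_full = 2(0.29) / (1 + 0.29)
       = 0.5800 / 1.2900 = 0.4496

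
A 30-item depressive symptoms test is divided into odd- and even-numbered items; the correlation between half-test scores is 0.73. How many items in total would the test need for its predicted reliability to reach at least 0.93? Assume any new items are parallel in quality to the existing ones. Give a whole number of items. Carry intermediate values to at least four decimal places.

74

Corrected full-test reliability: r_full = 2 × 0.73 / (1 + 0.73) ≈ 0.8439
n = r_tgt(1 − r_full) / [r_full(1 − r_tgt)] = 0.93 × 0.1561 / (0.8439 × 0.07) ≈ 2.4575
Required items = 2.4575 × 30 = 73.72, so 74 items.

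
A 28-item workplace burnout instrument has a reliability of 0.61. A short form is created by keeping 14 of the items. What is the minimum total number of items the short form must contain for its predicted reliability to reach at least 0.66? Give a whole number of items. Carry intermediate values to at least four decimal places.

35

First, r for the 14-item form: n = 14/28 = 0.5000, so r_14 = 0.5000·0.61/(1 + (0.5000 − 1)·0.61) = 0.4388
Then solve for n' with r_old = 0.4388, r_target = 0.66: n' = 0.66(1 − 0.4388)/[0.4388(1 − 0.66)] = 2.4827
Total items = 2.4827 × 14 = 34.76, rounded up to 35.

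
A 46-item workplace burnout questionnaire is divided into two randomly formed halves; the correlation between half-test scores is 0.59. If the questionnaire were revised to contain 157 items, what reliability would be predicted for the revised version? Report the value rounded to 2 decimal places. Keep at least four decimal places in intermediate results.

Full-test reliability from the split-half r: r_full = 2(0.59)/(1 + 0.59) = 0.7421
Then adjust to 157 items: n = 157/46 = 3.4130
r_new = n·r_full / (1 + (n − 1)·r_full) = 2.5328 / 2.7907 ≈ 0.9076

0.91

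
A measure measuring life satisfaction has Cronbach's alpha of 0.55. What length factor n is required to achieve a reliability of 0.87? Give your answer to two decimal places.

5.48

n = 0.87(1 − 0.55) / [0.55(1 − 0.87)]
n = 0.3915 / 0.0715 ≈ 5.4755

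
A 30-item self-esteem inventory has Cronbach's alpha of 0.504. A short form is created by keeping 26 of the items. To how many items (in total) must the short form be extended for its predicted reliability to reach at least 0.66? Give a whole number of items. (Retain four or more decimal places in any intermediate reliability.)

58

First, r for the 26-item form: n = 26/30 = 0.8667, so r_26 = 0.8667·0.504/(1 + (0.8667 − 1)·0.504) = 0.4683
Length factor from the short form to reach 0.66: n' = 0.66(1 − 0.4683) / [0.4683(1 − 0.66)] ≈ 2.2040
Items = 2.2040 × 26 ≈ 57.30 → 58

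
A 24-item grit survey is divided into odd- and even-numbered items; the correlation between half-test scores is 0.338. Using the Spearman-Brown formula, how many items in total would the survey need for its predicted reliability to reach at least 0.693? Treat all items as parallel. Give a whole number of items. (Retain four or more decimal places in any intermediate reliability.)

Corrected full-test reliability: r_full = 2 × 0.338 / (1 + 0.338) ≈ 0.5052
Solve Spearman-Brown for n: n = 0.693(1 − 0.5052) / [0.5052(1 − 0.693)] = 2.2109
Items = 2.2109 × 24 ≈ 53.06 → 54

54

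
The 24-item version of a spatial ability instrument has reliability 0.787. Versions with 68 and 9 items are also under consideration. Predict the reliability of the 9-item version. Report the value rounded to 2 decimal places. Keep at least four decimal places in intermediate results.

0.58

Only the ratio of lengths matters: n = 9/24 = 0.3750
r_{9} = n·r / (1 + (n − 1)·r) = 0.2951 / 0.5081 ≈ 0.5808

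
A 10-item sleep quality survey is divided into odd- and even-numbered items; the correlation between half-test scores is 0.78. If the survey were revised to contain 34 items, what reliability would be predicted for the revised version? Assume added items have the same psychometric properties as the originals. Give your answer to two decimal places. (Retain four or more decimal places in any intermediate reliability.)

Full-test reliability from the split-half r: r_full = 2(0.78)/(1 + 0.78) = 0.8764
Then adjust to 34 items: n = 34/10 = 3.4000
r_new = n·r_full / (1 + (n − 1)·r_full) = 2.9798 / 3.1034 ≈ 0.9602

0.96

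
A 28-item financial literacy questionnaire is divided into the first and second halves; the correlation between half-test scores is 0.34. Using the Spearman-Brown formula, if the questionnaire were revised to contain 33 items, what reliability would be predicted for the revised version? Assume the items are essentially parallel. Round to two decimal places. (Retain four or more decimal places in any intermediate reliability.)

0.55

Spearman-Brown correction (n = 2): r_full = 2·0.34/(1 + 0.34) = 0.5075
Then adjust to 33 items: n = 33/28 = 1.1786
r_new = n·r_full / (1 + (n − 1)·r_full) = 0.5981 / 1.0906 ≈ 0.5484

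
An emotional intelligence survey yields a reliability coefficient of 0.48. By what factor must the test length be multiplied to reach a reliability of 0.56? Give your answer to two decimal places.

Spearman-Brown solved for the length factor n:
n = r_target (1 − r_old) / [ r_old (1 − r_target) ]
n = 0.56 × (1 − 0.48) / [ 0.48 × (1 − 0.56) ]
n = 0.2912 / 0.2112 ≈ 1.3788

1.38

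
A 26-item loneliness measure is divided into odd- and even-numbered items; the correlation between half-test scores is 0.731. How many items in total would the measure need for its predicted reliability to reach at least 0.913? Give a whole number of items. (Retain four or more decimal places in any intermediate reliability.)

51

r_full = 2(0.731)/(1 + 0.731) = 0.8446
n = r_tgt(1 − r_full) / [r_full(1 − r_tgt)] = 0.913 × 0.1554 / (0.8446 × 0.087) ≈ 1.9309
Required items = 1.9309 × 26 = 50.20, so 51 items.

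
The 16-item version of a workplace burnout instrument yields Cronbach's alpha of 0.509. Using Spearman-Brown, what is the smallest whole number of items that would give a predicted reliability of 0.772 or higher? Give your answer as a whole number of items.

Rearranging the Spearman-Brown formula for n,
n = r_target (1 − r_old) / [ r_old (1 − r_target) ]
n = 0.772 × (1 − 0.509) / [ 0.509 × (1 − 0.772) ]
n = 0.379052 / 0.116052 ≈ 3.2662
So the test needs 3.2662 × 16 ≈ 52.26 items; rounding up, 53.

53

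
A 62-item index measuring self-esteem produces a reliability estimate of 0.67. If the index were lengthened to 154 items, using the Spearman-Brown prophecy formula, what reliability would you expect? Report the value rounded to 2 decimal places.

n = 154/62 = 2.4839
r_new = (2.4839 × 0.67) / (1 + (2.4839 − 1) × 0.67)
r_new = 1.6642 / 1.9942 ≈ 0.8345

0.83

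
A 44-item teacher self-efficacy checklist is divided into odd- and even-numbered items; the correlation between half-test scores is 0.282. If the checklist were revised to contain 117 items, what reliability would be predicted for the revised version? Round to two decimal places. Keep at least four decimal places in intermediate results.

Full-test reliability from the split-half r: r_full = 2(0.282)/(1 + 0.282) = 0.4399
Length factor from 44 to 117 items: n = 117/44 = 2.6591
r_new = n·r_full / (1 + (n − 1)·r_full) = 1.1697 / 1.7298 ≈ 0.6762

0.68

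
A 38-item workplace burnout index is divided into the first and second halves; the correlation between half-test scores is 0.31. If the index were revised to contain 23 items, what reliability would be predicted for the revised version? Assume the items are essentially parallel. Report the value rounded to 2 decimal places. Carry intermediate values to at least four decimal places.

0.35

Spearman-Brown correction (n = 2): r_full = 2·0.31/(1 + 0.31) = 0.4733
Then adjust to 23 items: n = 23/38 = 0.6053
r_new = n·r_full / (1 + (n − 1)·r_full) = 0.2865 / 0.8132 ≈ 0.3523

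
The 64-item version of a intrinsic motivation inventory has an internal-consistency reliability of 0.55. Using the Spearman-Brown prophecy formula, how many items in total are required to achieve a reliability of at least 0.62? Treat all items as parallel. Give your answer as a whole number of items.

86

Rearranging the Spearman-Brown formula for n,
n = r_target (1 − r_old) / [ r_old (1 − r_target) ]
n = 0.62(1 − 0.55) / [0.55(1 − 0.62)]
n = 0.2790 / 0.2090 ≈ 1.3349
1.3349 × 64 = 85.43 → 86 items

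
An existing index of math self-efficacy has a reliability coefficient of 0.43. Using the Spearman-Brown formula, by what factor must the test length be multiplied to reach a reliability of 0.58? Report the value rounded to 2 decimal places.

Rearranging the Spearman-Brown formula for n,
n = r_target (1 − r_old) / [ r_old (1 − r_target) ]
n = 0.58 × (1 − 0.43) / [ 0.43 × (1 − 0.58) ]
n = 0.3306 / 0.1806 ≈ 1.8306

1.83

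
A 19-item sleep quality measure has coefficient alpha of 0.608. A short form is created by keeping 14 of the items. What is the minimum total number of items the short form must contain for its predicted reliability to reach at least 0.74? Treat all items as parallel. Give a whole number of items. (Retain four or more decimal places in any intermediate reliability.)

35

Short-form reliability: n = 14/19 = 0.7368; r_14 = n·r/(1+(n−1)r) ≈ 0.5333
Then solve for n' with r_old = 0.5333, r_target = 0.74: n' = 0.74(1 − 0.5333)/[0.5333(1 − 0.74)] = 2.4907
Items = 2.4907 × 14 ≈ 34.87 → 35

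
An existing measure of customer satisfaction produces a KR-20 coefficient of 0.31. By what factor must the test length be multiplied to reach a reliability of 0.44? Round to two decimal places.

1.75

Invert Spearman-Brown to solve for n:
n = r*(1 − r) / [ r (1 − r*) ]
n = [0.44 × 0.69] / [0.31 × 0.56]
n = 0.3036 / 0.1736 ≈ 1.7488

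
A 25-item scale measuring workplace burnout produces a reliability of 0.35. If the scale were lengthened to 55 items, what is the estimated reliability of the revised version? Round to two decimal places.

Length ratio n = 55/25 = 2.2
Spearman-Brown: r_new = n·r / (1 + (n − 1)·r)
r_new = 2.2·0.35 / [1 + (2.2 − 1)·0.35]
r_new = 0.7700 / 1.4200 ≈ 0.5423

0.54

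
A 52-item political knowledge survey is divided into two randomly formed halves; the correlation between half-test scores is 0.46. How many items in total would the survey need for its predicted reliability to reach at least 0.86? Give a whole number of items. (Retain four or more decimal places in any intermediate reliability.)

188

r_full = 2(0.46)/(1 + 0.46) = 0.6301
Solve Spearman-Brown for n: n = 0.86(1 − 0.6301) / [0.6301(1 − 0.86)] = 3.6062
Items = 3.6062 × 52 ≈ 187.52 → 188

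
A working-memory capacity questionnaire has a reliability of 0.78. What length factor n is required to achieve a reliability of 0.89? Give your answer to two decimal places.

Invert Spearman-Brown to solve for n:
n = r*(1 − r) / [ r (1 − r*) ]
n = 0.89(1 − 0.78) / [0.78(1 − 0.89)]
n = 0.1958 / 0.0858 ≈ 2.2821

2.28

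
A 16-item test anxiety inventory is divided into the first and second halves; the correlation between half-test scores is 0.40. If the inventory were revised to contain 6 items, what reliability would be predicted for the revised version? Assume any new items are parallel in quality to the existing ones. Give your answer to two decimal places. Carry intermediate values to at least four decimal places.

0.33

Full-test reliability from the split-half r: r_full = 2(0.40)/(1 + 0.40) = 0.5714
Then adjust to 6 items: n = 6/16 = 0.3750
r_new = n·r_full / (1 + (n − 1)·r_full) = 0.2143 / 0.6429 ≈ 0.3333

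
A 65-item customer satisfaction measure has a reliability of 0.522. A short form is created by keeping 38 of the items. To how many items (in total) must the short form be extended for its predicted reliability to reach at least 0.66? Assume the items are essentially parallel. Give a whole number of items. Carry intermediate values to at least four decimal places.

First, r for the 38-item form: n = 38/65 = 0.5846, so r_38 = 0.5846·0.522/(1 + (0.5846 − 1)·0.522) = 0.3897
Length factor from the short form to reach 0.66: n' = 0.66(1 − 0.3897) / [0.3897(1 − 0.66)] ≈ 3.0400
Items = 3.0400 × 38 ≈ 115.52 → 116

116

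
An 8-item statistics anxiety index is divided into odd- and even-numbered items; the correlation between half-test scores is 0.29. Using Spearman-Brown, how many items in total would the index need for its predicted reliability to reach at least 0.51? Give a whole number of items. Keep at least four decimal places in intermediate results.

Corrected full-test reliability: r_full = 2 × 0.29 / (1 + 0.29) ≈ 0.4496
n = r_tgt(1 − r_full) / [r_full(1 − r_tgt)] = 0.51 × 0.5504 / (0.4496 × 0.49) ≈ 1.2742
Required items = 1.2742 × 8 = 10.19, so 11 items.

11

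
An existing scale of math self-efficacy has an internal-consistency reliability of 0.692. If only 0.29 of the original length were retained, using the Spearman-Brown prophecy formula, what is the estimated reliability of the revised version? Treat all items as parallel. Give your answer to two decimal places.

r_new = (0.29 × 0.692) / (1 + (0.29 − 1) × 0.692)
     = 0.2007 / 0.5087 = 0.3945

0.39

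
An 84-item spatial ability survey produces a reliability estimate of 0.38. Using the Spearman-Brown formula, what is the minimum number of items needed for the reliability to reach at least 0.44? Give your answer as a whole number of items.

Rearranging the Spearman-Brown formula for n,
n = r*(1 − r) / [ r (1 − r*) ]
n = 0.44(1 − 0.38) / [0.38(1 − 0.44)]
  = 0.2728 / 0.2128 = 1.2820
1.2820 × 84 = 107.69 → 108 items

108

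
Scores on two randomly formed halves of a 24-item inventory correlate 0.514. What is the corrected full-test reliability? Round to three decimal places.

The full test is twice the length of either half (n = 2).
r_full = 2(0.514) / (1 + 0.514)
       = 1.0280 / 1.5140 = 0.6790

0.679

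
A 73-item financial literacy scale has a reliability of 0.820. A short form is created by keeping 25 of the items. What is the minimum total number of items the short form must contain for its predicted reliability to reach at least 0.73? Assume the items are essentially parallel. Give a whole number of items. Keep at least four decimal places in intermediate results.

44

Short-form reliability: n = 25/73 = 0.3425; r_25 = n·r/(1+(n−1)r) ≈ 0.6094
Then solve for n' with r_old = 0.6094, r_target = 0.73: n' = 0.73(1 − 0.6094)/[0.6094(1 − 0.73)] = 1.7330
Items = 1.7330 × 25 ≈ 43.33 → 44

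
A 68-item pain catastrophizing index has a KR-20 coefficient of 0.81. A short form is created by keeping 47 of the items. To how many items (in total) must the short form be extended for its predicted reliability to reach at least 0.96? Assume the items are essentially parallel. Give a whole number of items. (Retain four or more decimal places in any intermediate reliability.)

383

Short-form reliability: n = 47/68 = 0.6912; r_47 = n·r/(1+(n−1)r) ≈ 0.7466
Length factor from the short form to reach 0.96: n' = 0.96(1 − 0.7466) / [0.7466(1 − 0.96)] ≈ 8.1457
Items = 8.1457 × 47 ≈ 382.85 → 383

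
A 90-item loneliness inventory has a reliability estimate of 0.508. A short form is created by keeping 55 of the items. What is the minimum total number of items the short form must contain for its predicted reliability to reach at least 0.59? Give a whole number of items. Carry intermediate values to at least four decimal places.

126

First, r for the 55-item form: n = 55/90 = 0.6111, so r_55 = 0.6111·0.508/(1 + (0.6111 − 1)·0.508) = 0.3869
Then solve for n' with r_old = 0.3869, r_target = 0.59: n' = 0.59(1 − 0.3869)/[0.3869(1 − 0.59)] = 2.2803
Items = 2.2803 × 55 ≈ 125.42 → 126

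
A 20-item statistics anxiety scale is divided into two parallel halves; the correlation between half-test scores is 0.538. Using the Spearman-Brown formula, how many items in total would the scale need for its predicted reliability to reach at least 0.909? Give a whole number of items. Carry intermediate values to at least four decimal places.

Corrected full-test reliability: r_full = 2 × 0.538 / (1 + 0.538) ≈ 0.6996
Solve Spearman-Brown for n: n = 0.909(1 − 0.6996) / [0.6996(1 − 0.909)] = 4.2892
Items = 4.2892 × 20 ≈ 85.78 → 86

86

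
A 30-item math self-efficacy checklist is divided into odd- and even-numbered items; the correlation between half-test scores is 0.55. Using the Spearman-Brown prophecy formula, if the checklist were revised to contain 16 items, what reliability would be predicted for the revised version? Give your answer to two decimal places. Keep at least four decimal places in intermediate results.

First correct the split-half correlation to full-test reliability: r_full = 2 × 0.55 / (1 + 0.55) ≈ 0.7097
Then adjust to 16 items: n = 16/30 = 0.5333
r_new = n·r_full / (1 + (n − 1)·r_full) = 0.3785 / 0.6688 ≈ 0.5659

0.57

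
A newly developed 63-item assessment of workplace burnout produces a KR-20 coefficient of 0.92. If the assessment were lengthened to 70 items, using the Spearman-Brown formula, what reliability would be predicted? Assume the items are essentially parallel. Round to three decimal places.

0.927

Length ratio n = 70/63 = 1.1111
By Spearman-Brown, r_new = n r / (1 + (n − 1) r).
r_new = 1.1111·0.92 / [1 + (1.1111 − 1)·0.92]
r_new = 1.0222 / 1.1022 ≈ 0.9274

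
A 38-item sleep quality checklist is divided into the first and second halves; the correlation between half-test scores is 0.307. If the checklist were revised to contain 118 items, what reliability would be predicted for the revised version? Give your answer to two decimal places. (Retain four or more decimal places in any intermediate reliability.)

First correct the split-half correlation to full-test reliability: r_full = 2 × 0.307 / (1 + 0.307) ≈ 0.4698
Then adjust to 118 items: n = 118/38 = 3.1053
r_new = n·r_full / (1 + (n − 1)·r_full) = 1.4589 / 1.9891 ≈ 0.7334

0.73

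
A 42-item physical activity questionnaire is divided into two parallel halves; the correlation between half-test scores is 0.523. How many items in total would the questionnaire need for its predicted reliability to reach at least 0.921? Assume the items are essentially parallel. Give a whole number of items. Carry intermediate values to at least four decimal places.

Corrected full-test reliability: r_full = 2 × 0.523 / (1 + 0.523) ≈ 0.6868
n = r_tgt(1 − r_full) / [r_full(1 − r_tgt)] = 0.921 × 0.3132 / (0.6868 × 0.079) ≈ 5.3165
Required items = 5.3165 × 42 = 223.29, so 224 items.

224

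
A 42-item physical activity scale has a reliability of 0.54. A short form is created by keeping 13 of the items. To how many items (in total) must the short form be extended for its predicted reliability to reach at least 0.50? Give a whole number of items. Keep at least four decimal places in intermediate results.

36

Short-form reliability: n = 13/42 = 0.3095; r_13 = n·r/(1+(n−1)r) ≈ 0.2665
Then solve for n' with r_old = 0.2665, r_target = 0.50: n' = 0.50(1 − 0.2665)/[0.2665(1 − 0.50)] = 2.7523
Items = 2.7523 × 13 ≈ 35.78 → 36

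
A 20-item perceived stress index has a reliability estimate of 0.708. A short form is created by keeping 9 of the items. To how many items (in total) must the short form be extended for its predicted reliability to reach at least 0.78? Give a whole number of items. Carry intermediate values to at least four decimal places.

30

First, r for the 9-item form: n = 9/20 = 0.4500, so r_9 = 0.4500·0.708/(1 + (0.4500 − 1)·0.708) = 0.5218
Length factor from the short form to reach 0.78: n' = 0.78(1 − 0.5218) / [0.5218(1 − 0.78)] ≈ 3.2492
Total items = 3.2492 × 9 = 29.24, rounded up to 30.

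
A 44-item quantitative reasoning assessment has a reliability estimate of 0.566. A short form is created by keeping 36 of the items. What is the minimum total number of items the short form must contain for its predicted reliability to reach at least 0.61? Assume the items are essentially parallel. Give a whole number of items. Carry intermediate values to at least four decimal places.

First, r for the 36-item form: n = 36/44 = 0.8182, so r_36 = 0.8182·0.566/(1 + (0.8182 − 1)·0.566) = 0.5162
Length factor from the short form to reach 0.61: n' = 0.61(1 − 0.5162) / [0.5162(1 − 0.61)] ≈ 1.4659
Items = 1.4659 × 36 ≈ 52.77 → 53

53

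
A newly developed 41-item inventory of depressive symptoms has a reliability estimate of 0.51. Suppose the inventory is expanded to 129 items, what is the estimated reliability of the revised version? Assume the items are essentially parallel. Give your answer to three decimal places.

Length ratio n = 129/41 = 3.1463
Spearman-Brown: r_new = n·r / (1 + (n − 1)·r)
r_new = (3.1463 × 0.51) / (1 + (3.1463 − 1) × 0.51)
     = 1.6046 / 2.0946 = 0.7661

0.766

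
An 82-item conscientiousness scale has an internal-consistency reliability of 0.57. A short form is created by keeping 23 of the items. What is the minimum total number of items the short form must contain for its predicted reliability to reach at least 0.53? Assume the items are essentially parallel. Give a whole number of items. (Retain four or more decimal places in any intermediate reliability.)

First, r for the 23-item form: n = 23/82 = 0.2805, so r_23 = 0.2805·0.57/(1 + (0.2805 − 1)·0.57) = 0.2710
Then solve for n' with r_old = 0.2710, r_target = 0.53: n' = 0.53(1 − 0.2710)/[0.2710(1 − 0.53)] = 3.0334
Total items = 3.0334 × 23 = 69.77, rounded up to 70.

70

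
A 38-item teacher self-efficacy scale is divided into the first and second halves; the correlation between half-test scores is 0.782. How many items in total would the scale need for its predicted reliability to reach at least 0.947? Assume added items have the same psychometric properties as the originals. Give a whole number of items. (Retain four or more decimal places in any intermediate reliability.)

r_full = 2(0.782)/(1 + 0.782) = 0.8777
Solve Spearman-Brown for n: n = 0.947(1 − 0.8777) / [0.8777(1 − 0.947)] = 2.4897
Items = 2.4897 × 38 ≈ 94.61 → 95

95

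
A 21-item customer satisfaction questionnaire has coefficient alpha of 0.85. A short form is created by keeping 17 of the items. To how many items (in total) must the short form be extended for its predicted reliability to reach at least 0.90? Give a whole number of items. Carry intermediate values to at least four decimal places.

34

Short-form reliability: n = 17/21 = 0.8095; r_17 = n·r/(1+(n−1)r) ≈ 0.8210
Length factor from the short form to reach 0.90: n' = 0.90(1 − 0.8210) / [0.8210(1 − 0.90)] ≈ 1.9622
Items = 1.9622 × 17 ≈ 33.36 → 34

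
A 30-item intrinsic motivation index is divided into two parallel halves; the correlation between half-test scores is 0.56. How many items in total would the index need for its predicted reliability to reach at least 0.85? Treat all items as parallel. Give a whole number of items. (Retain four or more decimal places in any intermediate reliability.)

r_full = 2(0.56)/(1 + 0.56) = 0.7179
n = r_tgt(1 − r_full) / [r_full(1 − r_tgt)] = 0.85 × 0.2821 / (0.7179 × 0.15) ≈ 2.2267
Items = 2.2267 × 30 ≈ 66.80 → 67

67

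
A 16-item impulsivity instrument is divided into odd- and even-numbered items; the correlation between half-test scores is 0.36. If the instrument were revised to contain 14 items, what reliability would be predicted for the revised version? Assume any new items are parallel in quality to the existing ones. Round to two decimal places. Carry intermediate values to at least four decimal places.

Spearman-Brown correction (n = 2): r_full = 2·0.36/(1 + 0.36) = 0.5294
Length factor from 16 to 14 items: n = 14/16 = 0.8750
r_new = n·r_full / (1 + (n − 1)·r_full) = 0.4632 / 0.9338 ≈ 0.4960

0.50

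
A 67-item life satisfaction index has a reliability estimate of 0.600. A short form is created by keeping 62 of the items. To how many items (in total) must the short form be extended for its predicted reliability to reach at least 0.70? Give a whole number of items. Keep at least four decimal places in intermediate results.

105

Short-form reliability: n = 62/67 = 0.9254; r_62 = n·r/(1+(n−1)r) ≈ 0.5813
Length factor from the short form to reach 0.70: n' = 0.70(1 − 0.5813) / [0.5813(1 − 0.70)] ≈ 1.6807
Items = 1.6807 × 62 ≈ 104.20 → 105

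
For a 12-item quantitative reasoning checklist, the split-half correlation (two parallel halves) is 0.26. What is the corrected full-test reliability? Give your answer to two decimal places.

Each half is half the length of the full test, so the full test is n = 2 times a half.
r_full = 2r_hh / (1 + r_hh) = 2 × 0.26 / (1 + 0.26)
r_full = 0.5200 / 1.2600 ≈ 0.4127

0.41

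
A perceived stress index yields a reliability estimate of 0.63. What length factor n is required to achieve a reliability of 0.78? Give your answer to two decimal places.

2.08

n = 0.78(1 − 0.63) / [0.63(1 − 0.78)]
n = 0.2886 / 0.1386 ≈ 2.0823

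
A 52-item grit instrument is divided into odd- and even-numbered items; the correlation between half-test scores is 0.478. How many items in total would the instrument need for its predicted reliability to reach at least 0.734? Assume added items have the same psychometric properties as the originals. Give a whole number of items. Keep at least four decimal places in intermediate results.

79

Corrected full-test reliability: r_full = 2 × 0.478 / (1 + 0.478) ≈ 0.6468
n = r_tgt(1 − r_full) / [r_full(1 − r_tgt)] = 0.734 × 0.3532 / (0.6468 × 0.266) ≈ 1.5068
Required items = 1.5068 × 52 = 78.35, so 79 items.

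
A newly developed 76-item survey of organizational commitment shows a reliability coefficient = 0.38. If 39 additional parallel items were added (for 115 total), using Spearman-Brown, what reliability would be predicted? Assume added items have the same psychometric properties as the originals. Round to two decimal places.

n = 115/76 = 1.5132
r_new = 1.5132·0.38 / [1 + (1.5132 − 1)·0.38]
     = 0.5750 / 1.1950 = 0.4812

0.48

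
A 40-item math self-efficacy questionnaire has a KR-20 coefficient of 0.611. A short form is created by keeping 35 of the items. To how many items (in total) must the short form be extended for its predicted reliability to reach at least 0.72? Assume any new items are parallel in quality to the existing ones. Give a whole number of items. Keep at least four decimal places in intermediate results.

First, r for the 35-item form: n = 35/40 = 0.8750, so r_35 = 0.8750·0.611/(1 + (0.8750 − 1)·0.611) = 0.5788
Length factor from the short form to reach 0.72: n' = 0.72(1 − 0.5788) / [0.5788(1 − 0.72)] ≈ 1.8713
Items = 1.8713 × 35 ≈ 65.50 → 66

66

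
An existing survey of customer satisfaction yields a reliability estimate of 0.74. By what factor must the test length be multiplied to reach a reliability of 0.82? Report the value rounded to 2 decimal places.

1.60

Spearman-Brown solved for the length factor n:
n = r*(1 − r) / [ r (1 − r*) ]
n = 0.82 × (1 − 0.74) / [ 0.74 × (1 − 0.82) ]
  = 0.2132 / 0.1332 = 1.6006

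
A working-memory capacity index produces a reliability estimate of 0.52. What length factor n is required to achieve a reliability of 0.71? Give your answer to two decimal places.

Rearranging the Spearman-Brown formula for n,
n = r_target (1 − r_old) / [ r_old (1 − r_target) ]
n = 0.71 × (1 − 0.52) / [ 0.52 × (1 − 0.71) ]
  = 0.3408 / 0.1508 = 2.2599

2.26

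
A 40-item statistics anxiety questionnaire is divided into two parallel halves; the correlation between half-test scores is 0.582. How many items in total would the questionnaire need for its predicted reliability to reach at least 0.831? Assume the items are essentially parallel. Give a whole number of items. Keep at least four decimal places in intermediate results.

71

Corrected full-test reliability: r_full = 2 × 0.582 / (1 + 0.582) ≈ 0.7358
Solve Spearman-Brown for n: n = 0.831(1 − 0.7358) / [0.7358(1 − 0.831)] = 1.7656
Items = 1.7656 × 40 ≈ 70.62 → 71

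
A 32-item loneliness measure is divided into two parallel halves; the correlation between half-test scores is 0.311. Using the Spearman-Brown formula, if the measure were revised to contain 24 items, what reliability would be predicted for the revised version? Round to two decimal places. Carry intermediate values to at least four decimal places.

0.40

First correct the split-half correlation to full-test reliability: r_full = 2 × 0.311 / (1 + 0.311) ≈ 0.4744
Length factor from 32 to 24 items: n = 24/32 = 0.7500
r_new = n·r_full / (1 + (n − 1)·r_full) = 0.3558 / 0.8814 ≈ 0.4037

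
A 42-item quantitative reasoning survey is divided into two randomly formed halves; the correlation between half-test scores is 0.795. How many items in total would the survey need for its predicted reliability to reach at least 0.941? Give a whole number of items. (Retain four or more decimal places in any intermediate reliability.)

87

r_full = 2(0.795)/(1 + 0.795) = 0.8858
n = r_tgt(1 − r_full) / [r_full(1 − r_tgt)] = 0.941 × 0.1142 / (0.8858 × 0.059) ≈ 2.0562
Required items = 2.0562 × 42 = 86.36, so 87 items.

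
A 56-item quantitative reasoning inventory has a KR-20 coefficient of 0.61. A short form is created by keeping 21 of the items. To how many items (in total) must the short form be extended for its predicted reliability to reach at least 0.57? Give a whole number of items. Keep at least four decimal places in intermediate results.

48

First, r for the 21-item form: n = 21/56 = 0.3750, so r_21 = 0.3750·0.61/(1 + (0.3750 − 1)·0.61) = 0.3697
Then solve for n' with r_old = 0.3697, r_target = 0.57: n' = 0.57(1 − 0.3697)/[0.3697(1 − 0.57)] = 2.2600
Items = 2.2600 × 21 ≈ 47.46 → 48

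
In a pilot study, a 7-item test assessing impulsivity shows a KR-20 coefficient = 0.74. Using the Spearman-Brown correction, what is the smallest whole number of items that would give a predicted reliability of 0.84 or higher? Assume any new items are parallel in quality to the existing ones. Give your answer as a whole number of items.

n = [0.84 × 0.26] / [0.74 × 0.16]
n = 0.2184 / 0.1184 ≈ 1.8446
1.8446 × 7 = 12.91 → 13 items

13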